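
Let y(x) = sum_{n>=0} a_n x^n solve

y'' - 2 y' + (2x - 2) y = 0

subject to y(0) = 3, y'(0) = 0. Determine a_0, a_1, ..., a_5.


Ansatz: y(x) = sum_{n>=0} a_n x^n, so y'(x) = sum_{n>=1} n a_n x^(n-1) and y''(x) = sum_{n>=2} n(n-1) a_n x^(n-2).
Substitute into P(x) y'' + Q(x) y' + R(x) y = 0 with P(x) = 1, Q(x) = -2, R(x) = 2x - 2, and match powers of x.
Initial conditions: a_0 = 3, a_1 = 0.
Setting the coefficient of each power of x to zero and solving order by order (substituting the coefficients already found):
  x^0: 2 a_2 - 2 a_1 - 2 a_0 = 0  ->  2 a_2 = 2 a_1 + 2 a_0 = 6  ->  a_2 = 3
  x^1: 6 a_3 - 4 a_2 - 2 a_1 + 2 a_0 = 0  ->  6 a_3 = 4 a_2 + 2 a_1 - 2 a_0 = 6  ->  a_3 = 1
  x^2: 12 a_4 - 6 a_3 - 2 a_2 + 2 a_1 = 0  ->  12 a_4 = 6 a_3 + 2 a_2 - 2 a_1 = 12  ->  a_4 = 1
  x^3: 20 a_5 - 8 a_4 - 2 a_3 + 2 a_2 = 0  ->  20 a_5 = 8 a_4 + 2 a_3 - 2 a_2 = 4  ->  a_5 = 1/5
Truncated series: y(x) = 3 + 3 x^2 + x^3 + x^4 + (1/5) x^5 + O(x^6).

a_0 = 3; a_1 = 0; a_2 = 3; a_3 = 1; a_4 = 1; a_5 = 1/5


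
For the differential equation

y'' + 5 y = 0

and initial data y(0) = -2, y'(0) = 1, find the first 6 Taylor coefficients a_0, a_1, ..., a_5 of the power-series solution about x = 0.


Ansatz: y(x) = sum_{n>=0} a_n x^n, so y'(x) = sum_{n>=1} n a_n x^(n-1) and y''(x) = sum_{n>=2} n(n-1) a_n x^(n-2).
Substitute into P(x) y'' + Q(x) y' + R(x) y = 0 with P(x) = 1, Q(x) = 0, R(x) = 5, and match powers of x.
Initial conditions: a_0 = -2, a_1 = 1.
Setting the coefficient of each power of x to zero and solving order by order (substituting the coefficients already found):
  x^0: 2 a_2 + 5 a_0 = 0  ->  2 a_2 = -5 a_0 = 10  ->  a_2 = 5
  x^1: 6 a_3 + 5 a_1 = 0  ->  6 a_3 = -5 a_1 = -5  ->  a_3 = -5/6
  x^2: 12 a_4 + 5 a_2 = 0  ->  12 a_4 = -5 a_2 = -25  ->  a_4 = -25/12
  x^3: 20 a_5 + 5 a_3 = 0  ->  20 a_5 = -5 a_3 = 25/6  ->  a_5 = 5/24
Truncated series: y(x) = -2 + x + 5 x^2 - (5/6) x^3 - (25/12) x^4 + (5/24) x^5 + O(x^6).

a_0 = -2; a_1 = 1; a_2 = 5; a_3 = -5/6; a_4 = -25/12; a_5 = 5/24


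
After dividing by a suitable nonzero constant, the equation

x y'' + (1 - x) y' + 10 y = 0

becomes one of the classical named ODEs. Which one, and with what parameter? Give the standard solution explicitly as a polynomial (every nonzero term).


The equation is already in a standard form:  x y'' + (1 - x) y' + 10 y = 0.
This matches the Laguerre equation x y'' + (1 - x) y' + n y = 0 with n = 10; the polynomial solution is L_10(x).
With y = sum_k a_k x^k, matching x^k gives (k+1)k a_{k+1} + (k+1) a_{k+1} - k a_k + n a_k = 0, i.e. (k+1)^2 a_{k+1} = (k - n) a_k = (k - 10) a_k. The right side vanishes at k = 10, so the series terminates at degree 10.
Standard normalization L_n(0) = 1 gives a_0 = 1. Work upward with a_{k+1} = (k - 10) a_k / (k+1)^2:
  a_1 = (0 - 10)(1) / 1^2 = -10/1 = -10
  a_2 = (1 - 10)(-10) / 2^2 = 90/4 = 45/2
  a_3 = (2 - 10)(45/2) / 3^2 = -180/9 = -20
  a_4 = (3 - 10)(-20) / 4^2 = 140/16 = 35/4
  a_5 = (4 - 10)(35/4) / 5^2 = (-105/2)/25 = -21/10
  a_6 = (5 - 10)(-21/10) / 6^2 = (21/2)/36 = 7/24
  a_7 = (6 - 10)(7/24) / 7^2 = (-7/6)/49 = -1/42
  a_8 = (7 - 10)(-1/42) / 8^2 = (1/14)/64 = 1/896
  a_9 = (8 - 10)(1/896) / 9^2 = (-1/448)/81 = -1/36288
  a_10 = (9 - 10)(-1/36288) / 10^2 = (1/36288)/100 = 1/3628800
Hence L_10(x) = x^10/3628800 - x^9/36288 + x^8/896 - x^7/42 + 7 x^6/24 - 21 x^5/10 + 35 x^4/4 - 20 x^3 + 45 x^2/2 - 10 x + 1.

L_10(x); series = x^10/3628800 - x^9/36288 + x^8/896 - x^7/42 + 7 x^6/24 - 21 x^5/10 + 35 x^4/4 - 20 x^3 + 45 x^2/2 - 10 x + 1


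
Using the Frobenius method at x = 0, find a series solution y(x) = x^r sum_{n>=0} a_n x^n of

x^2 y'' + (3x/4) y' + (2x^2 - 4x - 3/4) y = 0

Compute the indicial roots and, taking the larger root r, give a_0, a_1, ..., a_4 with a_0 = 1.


Write in Frobenius form y'' + (p(x)/x) y' + (q(x)/x^2) y = 0:
  p(x) = 3/4,  q(x) = 2x^2 - 4x - 3/4.
Indicial equation: r(r-1) + (3/4) r + (-3/4) = 0 -> roots r_1 = 1, r_2 = -3/4.
Take r = r_1 = 1. Let y(x) = x^r sum_{n>=0} a_n x^n with a_0 = 1.
Substitute y = x^r sum a_n x^n and match x^{r+n}. The recurrence is
  D(n) a_n - 4 a_{n-1} + 2 a_{n-2} = 0,  where D(n) = (r+n)(r+n-1) + (3/4)(r+n) + (-3/4).
  a_n = [4 a_{n-1} - 2 a_{n-2}] / D(n).
Since the indicial polynomial factors as (r - r_1)(r - r_2), D(n) = (r_1 + n - r_1)(r_1 + n - r_2) = n(n + 7/4).
Evaluating step by step (a_0 = 1):
  n = 1: D(1) = 1(1 + 7/4) = 11/4; numerator = 4(1) = 4; a_1 = (4)/(11/4) = 16/11
  n = 2: D(2) = 2(2 + 7/4) = 15/2; numerator = 4(16/11) - 2(1) = 42/11; a_2 = (42/11)/(15/2) = 28/55
  n = 3: D(3) = 3(3 + 7/4) = 57/4; numerator = 4(28/55) - 2(16/11) = -48/55; a_3 = (-48/55)/(57/4) = -64/1045
  n = 4: D(4) = 4(4 + 7/4) = 23; numerator = 4(-64/1045) - 2(28/55) = -24/19; a_4 = (-24/19)/(23) = -24/437

r = 1; a_0 = 1; a_1 = 16/11; a_2 = 28/55; a_3 = -64/1045; a_4 = -24/437


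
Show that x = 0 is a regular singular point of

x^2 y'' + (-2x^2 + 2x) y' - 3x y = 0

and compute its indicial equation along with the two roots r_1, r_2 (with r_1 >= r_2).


Divide by x^2 to reach normal form y'' + P_1(x) y' + P_2(x) y = 0 with P_1(x) = -2 + 2/x and P_2(x) = -3/x.
x = 0 is a singular point because the y'-coefficient -2 + 2/x has a pole at x = 0 and the y-coefficient -3/x has a pole at x = 0.
It is a regular singular point because x P_1(x) = p(x) = 2 - 2x and x^2 P_2(x) = q(x) = -3x are polynomials, hence analytic at x = 0.
p(0) = 2,  q(0) = 0.
Indicial equation: r(r-1) + p(0) r + q(0) = 0, i.e. r^2 + (p(0) - 1) r + q(0) = 0, i.e. r^2 + 1 r = 0.
Discriminant: (1)^2 - 4(0) = 1, so r = (-1 ± 1)/2.
Solving: r_1 = 0, r_2 = -1.

indicial: r^2 + 1 r = 0; roots r_1 = 0, r_2 = -1


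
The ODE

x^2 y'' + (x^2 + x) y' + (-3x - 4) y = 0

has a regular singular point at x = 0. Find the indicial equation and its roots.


Divide by x^2 to reach normal form y'' + P_1(x) y' + P_2(x) y = 0 with P_1(x) = 1 + 1/x and P_2(x) = -3/x - 4/x^2.
x = 0 is a singular point because the y'-coefficient 1 + 1/x has a pole at x = 0 and the y-coefficient -3/x - 4/x^2 has a pole at x = 0.
It is a regular singular point because x P_1(x) = p(x) = x + 1 and x^2 P_2(x) = q(x) = -3x - 4 are polynomials, hence analytic at x = 0.
p(0) = 1,  q(0) = -4.
Indicial equation: r(r-1) + p(0) r + q(0) = 0, i.e. r^2 + (p(0) - 1) r + q(0) = 0, i.e. r^2 - 4 = 0.
Discriminant: (0)^2 - 4(-4) = 16, so r = (0 ± 4)/2.
Solving: r_1 = 2, r_2 = -2.

indicial: r^2 - 4 = 0; roots r_1 = 2, r_2 = -2


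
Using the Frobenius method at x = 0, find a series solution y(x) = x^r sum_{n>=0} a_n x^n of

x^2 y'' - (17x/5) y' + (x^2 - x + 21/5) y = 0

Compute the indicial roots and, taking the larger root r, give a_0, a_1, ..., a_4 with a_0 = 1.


Write in Frobenius form y'' + (p(x)/x) y' + (q(x)/x^2) y = 0:
  p(x) = -17/5,  q(x) = x^2 - x + 21/5.
Indicial equation: r(r-1) + (-17/5) r + (21/5) = 0 -> roots r_1 = 3, r_2 = 7/5.
Take r = r_1 = 3. Let y(x) = x^r sum_{n>=0} a_n x^n with a_0 = 1.
Substitute y = x^r sum a_n x^n and match x^{r+n}. The recurrence is
  D(n) a_n - 1 a_{n-1} + 1 a_{n-2} = 0,  where D(n) = (r+n)(r+n-1) + (-17/5)(r+n) + (21/5).
  a_n = [1 a_{n-1} - 1 a_{n-2}] / D(n).
Since the indicial polynomial factors as (r - r_1)(r - r_2), D(n) = (r_1 + n - r_1)(r_1 + n - r_2) = n(n + 8/5).
Evaluating step by step (a_0 = 1):
  n = 1: D(1) = 1(1 + 8/5) = 13/5; numerator = 1(1) = 1; a_1 = (1)/(13/5) = 5/13
  n = 2: D(2) = 2(2 + 8/5) = 36/5; numerator = 1(5/13) - 1(1) = -8/13; a_2 = (-8/13)/(36/5) = -10/117
  n = 3: D(3) = 3(3 + 8/5) = 69/5; numerator = 1(-10/117) - 1(5/13) = -55/117; a_3 = (-55/117)/(69/5) = -275/8073
  n = 4: D(4) = 4(4 + 8/5) = 112/5; numerator = 1(-275/8073) - 1(-10/117) = 415/8073; a_4 = (415/8073)/(112/5) = 2075/904176

r = 3; a_0 = 1; a_1 = 5/13; a_2 = -10/117; a_3 = -275/8073; a_4 = 2075/904176


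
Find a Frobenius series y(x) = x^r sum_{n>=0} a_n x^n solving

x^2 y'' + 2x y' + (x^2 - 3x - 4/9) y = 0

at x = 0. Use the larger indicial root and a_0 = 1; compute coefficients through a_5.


Write in Frobenius form y'' + (p(x)/x) y' + (q(x)/x^2) y = 0:
  p(x) = 2,  q(x) = x^2 - 3x - 4/9.
Indicial equation: r(r-1) + (2) r + (-4/9) = 0 -> roots r_1 = 1/3, r_2 = -4/3.
Take r = r_1 = 1/3. Let y(x) = x^r sum_{n>=0} a_n x^n with a_0 = 1.
Substitute y = x^r sum a_n x^n and match x^{r+n}. The recurrence is
  D(n) a_n - 3 a_{n-1} + 1 a_{n-2} = 0,  where D(n) = (r+n)(r+n-1) + (2)(r+n) + (-4/9).
  a_n = [3 a_{n-1} - 1 a_{n-2}] / D(n).
Since the indicial polynomial factors as (r - r_1)(r - r_2), D(n) = (r_1 + n - r_1)(r_1 + n - r_2) = n(n + 5/3).
Evaluating step by step (a_0 = 1):
  n = 1: D(1) = 1(1 + 5/3) = 8/3; numerator = 3(1) = 3; a_1 = (3)/(8/3) = 9/8
  n = 2: D(2) = 2(2 + 5/3) = 22/3; numerator = 3(9/8) - 1(1) = 19/8; a_2 = (19/8)/(22/3) = 57/176
  n = 3: D(3) = 3(3 + 5/3) = 14; numerator = 3(57/176) - 1(9/8) = -27/176; a_3 = (-27/176)/(14) = -27/2464
  n = 4: D(4) = 4(4 + 5/3) = 68/3; numerator = 3(-27/2464) - 1(57/176) = -879/2464; a_4 = (-879/2464)/(68/3) = -2637/167552
  n = 5: D(5) = 5(5 + 5/3) = 100/3; numerator = 3(-2637/167552) - 1(-27/2464) = -6075/167552; a_5 = (-6075/167552)/(100/3) = -729/670208

r = 1/3; a_0 = 1; a_1 = 9/8; a_2 = 57/176; a_3 = -27/2464; a_4 = -2637/167552; a_5 = -729/670208


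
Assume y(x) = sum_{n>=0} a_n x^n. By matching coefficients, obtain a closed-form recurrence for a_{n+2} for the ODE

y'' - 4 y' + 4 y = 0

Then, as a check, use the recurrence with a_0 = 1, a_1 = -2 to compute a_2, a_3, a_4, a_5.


Substitute y = sum_n a_n x^n.
y''(x) has coefficient (n+2)(n+1) a_{n+2} at x^n;
-4 y'(x) has coefficient -4 (n+1) a_{n+1} at x^n;
4 y(x) has coefficient 4 a_n at x^n.
Matching x^n: (n+2)(n+1) a_{n+2} - 4 (n+1) a_{n+1} + 4 a_n = 0.
Thus a_{n+2} = [4 (n+1) a_{n+1} - 4 a_n] / ((n+1)(n+2)).

Check with a_0 = 1, a_1 = -2 (apply the recurrence for n = 0, 1, 2, 3): a_0 = 1, a_1 = -2, a_2 = -6, a_3 = -20/3, a_4 = -14/3, a_5 = -12/5.

a_(n+2) = [4 (n+1) a_(n+1) - 4 a_n] / ((n+1)(n+2)); check: a_0 = 1, a_1 = -2, a_2 = -6, a_3 = -20/3, a_4 = -14/3, a_5 = -12/5


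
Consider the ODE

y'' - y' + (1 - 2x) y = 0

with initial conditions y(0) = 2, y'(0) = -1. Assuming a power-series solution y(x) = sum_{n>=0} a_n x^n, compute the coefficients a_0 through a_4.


Ansatz: y(x) = sum_{n>=0} a_n x^n, so y'(x) = sum_{n>=1} n a_n x^(n-1) and y''(x) = sum_{n>=2} n(n-1) a_n x^(n-2).
Substitute into P(x) y'' + Q(x) y' + R(x) y = 0 with P(x) = 1, Q(x) = -1, R(x) = 1 - 2x, and match powers of x.
Initial conditions: a_0 = 2, a_1 = -1.
Setting the coefficient of each power of x to zero and solving order by order (substituting the coefficients already found):
  x^0: 2 a_2 - a_1 + a_0 = 0  ->  2 a_2 = a_1 - a_0 = -3  ->  a_2 = -3/2
  x^1: 6 a_3 - 2 a_2 + a_1 - 2 a_0 = 0  ->  6 a_3 = 2 a_2 - a_1 + 2 a_0 = 2  ->  a_3 = 1/3
  x^2: 12 a_4 - 3 a_3 + a_2 - 2 a_1 = 0  ->  12 a_4 = 3 a_3 - a_2 + 2 a_1 = 1/2  ->  a_4 = 1/24
Truncated series: y(x) = 2 - x - (3/2) x^2 + (1/3) x^3 + (1/24) x^4 + O(x^5).

a_0 = 2; a_1 = -1; a_2 = -3/2; a_3 = 1/3; a_4 = 1/24


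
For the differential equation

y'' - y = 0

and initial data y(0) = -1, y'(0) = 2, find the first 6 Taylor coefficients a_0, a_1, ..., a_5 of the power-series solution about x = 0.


Ansatz: y(x) = sum_{n>=0} a_n x^n, so y'(x) = sum_{n>=1} n a_n x^(n-1) and y''(x) = sum_{n>=2} n(n-1) a_n x^(n-2).
Substitute into P(x) y'' + Q(x) y' + R(x) y = 0 with P(x) = 1, Q(x) = 0, R(x) = -1, and match powers of x.
Initial conditions: a_0 = -1, a_1 = 2.
Setting the coefficient of each power of x to zero and solving order by order (substituting the coefficients already found):
  x^0: 2 a_2 - a_0 = 0  ->  2 a_2 = a_0 = -1  ->  a_2 = -1/2
  x^1: 6 a_3 - a_1 = 0  ->  6 a_3 = a_1 = 2  ->  a_3 = 1/3
  x^2: 12 a_4 - a_2 = 0  ->  12 a_4 = a_2 = -1/2  ->  a_4 = -1/24
  x^3: 20 a_5 - a_3 = 0  ->  20 a_5 = a_3 = 1/3  ->  a_5 = 1/60
Truncated series: y(x) = -1 + 2 x - (1/2) x^2 + (1/3) x^3 - (1/24) x^4 + (1/60) x^5 + O(x^6).

a_0 = -1; a_1 = 2; a_2 = -1/2; a_3 = 1/3; a_4 = -1/24; a_5 = 1/60


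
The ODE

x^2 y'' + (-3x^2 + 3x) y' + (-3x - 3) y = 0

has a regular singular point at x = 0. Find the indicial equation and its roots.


Divide by x^2 to reach normal form y'' + P_1(x) y' + P_2(x) y = 0 with P_1(x) = -3 + 3/x and P_2(x) = -3/x - 3/x^2.
x = 0 is a singular point because the y'-coefficient -3 + 3/x has a pole at x = 0 and the y-coefficient -3/x - 3/x^2 has a pole at x = 0.
It is a regular singular point because x P_1(x) = p(x) = 3 - 3x and x^2 P_2(x) = q(x) = -3x - 3 are polynomials, hence analytic at x = 0.
p(0) = 3,  q(0) = -3.
Indicial equation: r(r-1) + p(0) r + q(0) = 0, i.e. r^2 + (p(0) - 1) r + q(0) = 0, i.e. r^2 + 2 r - 3 = 0.
Discriminant: (2)^2 - 4(-3) = 16, so r = (-2 ± 4)/2.
Solving: r_1 = 1, r_2 = -3.

indicial: r^2 + 2 r - 3 = 0; roots r_1 = 1, r_2 = -3


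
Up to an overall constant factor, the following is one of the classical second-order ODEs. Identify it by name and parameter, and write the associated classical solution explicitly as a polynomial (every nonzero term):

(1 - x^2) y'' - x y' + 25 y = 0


The equation is already in a standard form:  (1 - x^2) y'' - x y' + 25 y = 0.
This matches the Chebyshev equation (1 - x^2) y'' - x y' + n^2 y = 0 (note the -x y' term, not -2x y') with n^2 = 25, so n = 5; the polynomial solution is T_5(x).
With y = sum_k a_k x^k, matching x^k gives (k+2)(k+1) a_{k+2} = (k^2 - n^2) a_k = (k - 5)(k + 5) a_k. The right side vanishes at k = 5, so the series with the parity of 5 terminates at degree 5.
Standard normalization: leading coefficient of T_n is 2^(n-1), so a_5 = 2^4 = 16. Work downward with a_k = (k+1)(k+2) a_{k+2} / ((k - 5)(k + 5)):
  a_3 = (4)(5)(16) / ((3 - 5)(3 + 5)) = 320/(-16) = -20
  a_1 = (2)(3)(-20) / ((1 - 5)(1 + 5)) = -120/(-24) = 5
Hence T_5(x) = 16 x^5 - 20 x^3 + 5 x.

T_5(x); series = 16 x^5 - 20 x^3 + 5 x


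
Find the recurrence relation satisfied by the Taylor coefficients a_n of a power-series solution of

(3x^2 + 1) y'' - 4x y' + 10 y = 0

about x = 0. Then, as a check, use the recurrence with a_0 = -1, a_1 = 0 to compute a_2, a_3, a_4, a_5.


Substitute y = sum_n a_n x^n.
(1 + 3 x^2) y'' contributes (n+2)(n+1) a_{n+2} + 3 n(n-1) a_n at x^n.
-4 x y'(x) contributes -4 n a_n at x^n.
10 y(x) contributes 10 a_n at x^n.
Matching x^n: (n+2)(n+1) a_{n+2} + (3 n(n-1) - 4 n + 10) a_n = 0.
Thus a_{n+2} = (-3 n(n-1) + 4 n - 10) / ((n+1)(n+2)) * a_n.

Check with a_0 = -1, a_1 = 0 (apply the recurrence for n = 0, 1, 2, 3): a_0 = -1, a_1 = 0, a_2 = 5, a_3 = 0, a_4 = -10/3, a_5 = 0.

a_(n+2) = (-3 n(n-1) + 4 n - 10) / ((n+1)(n+2)) * a_n; check: a_0 = -1, a_1 = 0, a_2 = 5, a_3 = 0, a_4 = -10/3, a_5 = 0


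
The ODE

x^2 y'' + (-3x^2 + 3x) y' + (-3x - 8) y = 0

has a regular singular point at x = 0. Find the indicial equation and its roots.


Divide by x^2 to reach normal form y'' + P_1(x) y' + P_2(x) y = 0 with P_1(x) = -3 + 3/x and P_2(x) = -3/x - 8/x^2.
x = 0 is a singular point because the y'-coefficient -3 + 3/x has a pole at x = 0 and the y-coefficient -3/x - 8/x^2 has a pole at x = 0.
It is a regular singular point because x P_1(x) = p(x) = 3 - 3x and x^2 P_2(x) = q(x) = -3x - 8 are polynomials, hence analytic at x = 0.
p(0) = 3,  q(0) = -8.
Indicial equation: r(r-1) + p(0) r + q(0) = 0, i.e. r^2 + (p(0) - 1) r + q(0) = 0, i.e. r^2 + 2 r - 8 = 0.
Discriminant: (2)^2 - 4(-8) = 36, so r = (-2 ± 6)/2.
Solving: r_1 = 2, r_2 = -4.

indicial: r^2 + 2 r - 8 = 0; roots r_1 = 2, r_2 = -4


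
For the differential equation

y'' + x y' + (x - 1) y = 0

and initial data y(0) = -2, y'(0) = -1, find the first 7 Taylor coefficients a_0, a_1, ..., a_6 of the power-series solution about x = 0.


Ansatz: y(x) = sum_{n>=0} a_n x^n, so y'(x) = sum_{n>=1} n a_n x^(n-1) and y''(x) = sum_{n>=2} n(n-1) a_n x^(n-2).
Substitute into P(x) y'' + Q(x) y' + R(x) y = 0 with P(x) = 1, Q(x) = x, R(x) = x - 1, and match powers of x.
Initial conditions: a_0 = -2, a_1 = -1.
Setting the coefficient of each power of x to zero and solving order by order (substituting the coefficients already found):
  x^0: 2 a_2 - a_0 = 0  ->  2 a_2 = a_0 = -2  ->  a_2 = -1
  x^1: 6 a_3 + a_0 = 0  ->  6 a_3 = -a_0 = 2  ->  a_3 = 1/3
  x^2: 12 a_4 + a_2 + a_1 = 0  ->  12 a_4 = -a_2 - a_1 = 2  ->  a_4 = 1/6
  x^3: 20 a_5 + 2 a_3 + a_2 = 0  ->  20 a_5 = -2 a_3 - a_2 = 1/3  ->  a_5 = 1/60
  x^4: 30 a_6 + 3 a_4 + a_3 = 0  ->  30 a_6 = -3 a_4 - a_3 = -5/6  ->  a_6 = -1/36
Truncated series: y(x) = -2 - x - x^2 + (1/3) x^3 + (1/6) x^4 + (1/60) x^5 - (1/36) x^6 + O(x^7).

a_0 = -2; a_1 = -1; a_2 = -1; a_3 = 1/3; a_4 = 1/6; a_5 = 1/60; a_6 = -1/36


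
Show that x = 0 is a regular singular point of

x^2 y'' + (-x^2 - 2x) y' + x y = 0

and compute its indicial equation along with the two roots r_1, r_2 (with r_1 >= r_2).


Divide by x^2 to reach normal form y'' + P_1(x) y' + P_2(x) y = 0 with P_1(x) = -1 - 2/x and P_2(x) = 1/x.
x = 0 is a singular point because the y'-coefficient -1 - 2/x has a pole at x = 0 and the y-coefficient 1/x has a pole at x = 0.
It is a regular singular point because x P_1(x) = p(x) = -x - 2 and x^2 P_2(x) = q(x) = x are polynomials, hence analytic at x = 0.
p(0) = -2,  q(0) = 0.
Indicial equation: r(r-1) + p(0) r + q(0) = 0, i.e. r^2 + (p(0) - 1) r + q(0) = 0, i.e. r^2 - 3 r = 0.
Discriminant: (-3)^2 - 4(0) = 9, so r = (3 ± 3)/2.
Solving: r_1 = 3, r_2 = 0.

indicial: r^2 - 3 r = 0; roots r_1 = 3, r_2 = 0


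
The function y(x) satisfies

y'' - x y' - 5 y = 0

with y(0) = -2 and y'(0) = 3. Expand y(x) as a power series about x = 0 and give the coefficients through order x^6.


Ansatz: y(x) = sum_{n>=0} a_n x^n, so y'(x) = sum_{n>=1} n a_n x^(n-1) and y''(x) = sum_{n>=2} n(n-1) a_n x^(n-2).
Substitute into P(x) y'' + Q(x) y' + R(x) y = 0 with P(x) = 1, Q(x) = -x, R(x) = -5, and match powers of x.
Initial conditions: a_0 = -2, a_1 = 3.
Setting the coefficient of each power of x to zero and solving order by order (substituting the coefficients already found):
  x^0: 2 a_2 - 5 a_0 = 0  ->  2 a_2 = 5 a_0 = -10  ->  a_2 = -5
  x^1: 6 a_3 - 6 a_1 = 0  ->  6 a_3 = 6 a_1 = 18  ->  a_3 = 3
  x^2: 12 a_4 - 7 a_2 = 0  ->  12 a_4 = 7 a_2 = -35  ->  a_4 = -35/12
  x^3: 20 a_5 - 8 a_3 = 0  ->  20 a_5 = 8 a_3 = 24  ->  a_5 = 6/5
  x^4: 30 a_6 - 9 a_4 = 0  ->  30 a_6 = 9 a_4 = -105/4  ->  a_6 = -7/8
Truncated series: y(x) = -2 + 3 x - 5 x^2 + 3 x^3 - (35/12) x^4 + (6/5) x^5 - (7/8) x^6 + O(x^7).

a_0 = -2; a_1 = 3; a_2 = -5; a_3 = 3; a_4 = -35/12; a_5 = 6/5; a_6 = -7/8


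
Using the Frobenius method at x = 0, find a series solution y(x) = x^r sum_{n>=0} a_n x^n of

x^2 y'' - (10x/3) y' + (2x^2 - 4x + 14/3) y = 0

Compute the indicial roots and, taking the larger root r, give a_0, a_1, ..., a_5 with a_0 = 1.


Write in Frobenius form y'' + (p(x)/x) y' + (q(x)/x^2) y = 0:
  p(x) = -10/3,  q(x) = 2x^2 - 4x + 14/3.
Indicial equation: r(r-1) + (-10/3) r + (14/3) = 0 -> roots r_1 = 7/3, r_2 = 2.
Take r = r_1 = 7/3. Let y(x) = x^r sum_{n>=0} a_n x^n with a_0 = 1.
Substitute y = x^r sum a_n x^n and match x^{r+n}. The recurrence is
  D(n) a_n - 4 a_{n-1} + 2 a_{n-2} = 0,  where D(n) = (r+n)(r+n-1) + (-10/3)(r+n) + (14/3).
  a_n = [4 a_{n-1} - 2 a_{n-2}] / D(n).
Since the indicial polynomial factors as (r - r_1)(r - r_2), D(n) = (r_1 + n - r_1)(r_1 + n - r_2) = n(n + 1/3).
Evaluating step by step (a_0 = 1):
  n = 1: D(1) = 1(1 + 1/3) = 4/3; numerator = 4(1) = 4; a_1 = (4)/(4/3) = 3
  n = 2: D(2) = 2(2 + 1/3) = 14/3; numerator = 4(3) - 2(1) = 10; a_2 = (10)/(14/3) = 15/7
  n = 3: D(3) = 3(3 + 1/3) = 10; numerator = 4(15/7) - 2(3) = 18/7; a_3 = (18/7)/(10) = 9/35
  n = 4: D(4) = 4(4 + 1/3) = 52/3; numerator = 4(9/35) - 2(15/7) = -114/35; a_4 = (-114/35)/(52/3) = -171/910
  n = 5: D(5) = 5(5 + 1/3) = 80/3; numerator = 4(-171/910) - 2(9/35) = -576/455; a_5 = (-576/455)/(80/3) = -108/2275

r = 7/3; a_0 = 1; a_1 = 3; a_2 = 15/7; a_3 = 9/35; a_4 = -171/910; a_5 = -108/2275


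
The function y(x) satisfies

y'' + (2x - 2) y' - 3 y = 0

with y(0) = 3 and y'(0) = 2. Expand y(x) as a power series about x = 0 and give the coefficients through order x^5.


Ansatz: y(x) = sum_{n>=0} a_n x^n, so y'(x) = sum_{n>=1} n a_n x^(n-1) and y''(x) = sum_{n>=2} n(n-1) a_n x^(n-2).
Substitute into P(x) y'' + Q(x) y' + R(x) y = 0 with P(x) = 1, Q(x) = 2x - 2, R(x) = -3, and match powers of x.
Initial conditions: a_0 = 3, a_1 = 2.
Setting the coefficient of each power of x to zero and solving order by order (substituting the coefficients already found):
  x^0: 2 a_2 - 2 a_1 - 3 a_0 = 0  ->  2 a_2 = 2 a_1 + 3 a_0 = 13  ->  a_2 = 13/2
  x^1: 6 a_3 - 4 a_2 - a_1 = 0  ->  6 a_3 = 4 a_2 + a_1 = 28  ->  a_3 = 14/3
  x^2: 12 a_4 - 6 a_3 + a_2 = 0  ->  12 a_4 = 6 a_3 - a_2 = 43/2  ->  a_4 = 43/24
  x^3: 20 a_5 - 8 a_4 + 3 a_3 = 0  ->  20 a_5 = 8 a_4 - 3 a_3 = 1/3  ->  a_5 = 1/60
Truncated series: y(x) = 3 + 2 x + (13/2) x^2 + (14/3) x^3 + (43/24) x^4 + (1/60) x^5 + O(x^6).

a_0 = 3; a_1 = 2; a_2 = 13/2; a_3 = 14/3; a_4 = 43/24; a_5 = 1/60


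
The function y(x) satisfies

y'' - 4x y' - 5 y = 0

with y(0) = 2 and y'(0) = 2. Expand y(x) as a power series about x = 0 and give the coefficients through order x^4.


Ansatz: y(x) = sum_{n>=0} a_n x^n, so y'(x) = sum_{n>=1} n a_n x^(n-1) and y''(x) = sum_{n>=2} n(n-1) a_n x^(n-2).
Substitute into P(x) y'' + Q(x) y' + R(x) y = 0 with P(x) = 1, Q(x) = -4x, R(x) = -5, and match powers of x.
Initial conditions: a_0 = 2, a_1 = 2.
Setting the coefficient of each power of x to zero and solving order by order (substituting the coefficients already found):
  x^0: 2 a_2 - 5 a_0 = 0  ->  2 a_2 = 5 a_0 = 10  ->  a_2 = 5
  x^1: 6 a_3 - 9 a_1 = 0  ->  6 a_3 = 9 a_1 = 18  ->  a_3 = 3
  x^2: 12 a_4 - 13 a_2 = 0  ->  12 a_4 = 13 a_2 = 65  ->  a_4 = 65/12
Truncated series: y(x) = 2 + 2 x + 5 x^2 + 3 x^3 + (65/12) x^4 + O(x^5).

a_0 = 2; a_1 = 2; a_2 = 5; a_3 = 3; a_4 = 65/12


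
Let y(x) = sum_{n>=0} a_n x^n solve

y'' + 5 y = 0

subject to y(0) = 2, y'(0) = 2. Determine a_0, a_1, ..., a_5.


Ansatz: y(x) = sum_{n>=0} a_n x^n, so y'(x) = sum_{n>=1} n a_n x^(n-1) and y''(x) = sum_{n>=2} n(n-1) a_n x^(n-2).
Substitute into P(x) y'' + Q(x) y' + R(x) y = 0 with P(x) = 1, Q(x) = 0, R(x) = 5, and match powers of x.
Initial conditions: a_0 = 2, a_1 = 2.
Setting the coefficient of each power of x to zero and solving order by order (substituting the coefficients already found):
  x^0: 2 a_2 + 5 a_0 = 0  ->  2 a_2 = -5 a_0 = -10  ->  a_2 = -5
  x^1: 6 a_3 + 5 a_1 = 0  ->  6 a_3 = -5 a_1 = -10  ->  a_3 = -5/3
  x^2: 12 a_4 + 5 a_2 = 0  ->  12 a_4 = -5 a_2 = 25  ->  a_4 = 25/12
  x^3: 20 a_5 + 5 a_3 = 0  ->  20 a_5 = -5 a_3 = 25/3  ->  a_5 = 5/12
Truncated series: y(x) = 2 + 2 x - 5 x^2 - (5/3) x^3 + (25/12) x^4 + (5/12) x^5 + O(x^6).

a_0 = 2; a_1 = 2; a_2 = -5; a_3 = -5/3; a_4 = 25/12; a_5 = 5/12


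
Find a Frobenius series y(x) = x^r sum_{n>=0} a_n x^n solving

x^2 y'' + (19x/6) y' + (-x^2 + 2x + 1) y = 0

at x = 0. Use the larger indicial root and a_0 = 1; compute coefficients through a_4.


Write in Frobenius form y'' + (p(x)/x) y' + (q(x)/x^2) y = 0:
  p(x) = 19/6,  q(x) = -x^2 + 2x + 1.
Indicial equation: r(r-1) + (19/6) r + (1) = 0 -> roots r_1 = -2/3, r_2 = -3/2.
Take r = r_1 = -2/3. Let y(x) = x^r sum_{n>=0} a_n x^n with a_0 = 1.
Substitute y = x^r sum a_n x^n and match x^{r+n}. The recurrence is
  D(n) a_n + 2 a_{n-1} - 1 a_{n-2} = 0,  where D(n) = (r+n)(r+n-1) + (19/6)(r+n) + (1).
  a_n = [-2 a_{n-1} + 1 a_{n-2}] / D(n).
Since the indicial polynomial factors as (r - r_1)(r - r_2), D(n) = (r_1 + n - r_1)(r_1 + n - r_2) = n(n + 5/6).
Evaluating step by step (a_0 = 1):
  n = 1: D(1) = 1(1 + 5/6) = 11/6; numerator = -2(1) = -2; a_1 = (-2)/(11/6) = -12/11
  n = 2: D(2) = 2(2 + 5/6) = 17/3; numerator = -2(-12/11) + 1(1) = 35/11; a_2 = (35/11)/(17/3) = 105/187
  n = 3: D(3) = 3(3 + 5/6) = 23/2; numerator = -2(105/187) + 1(-12/11) = -414/187; a_3 = (-414/187)/(23/2) = -36/187
  n = 4: D(4) = 4(4 + 5/6) = 58/3; numerator = -2(-36/187) + 1(105/187) = 177/187; a_4 = (177/187)/(58/3) = 531/10846

r = -2/3; a_0 = 1; a_1 = -12/11; a_2 = 105/187; a_3 = -36/187; a_4 = 531/10846


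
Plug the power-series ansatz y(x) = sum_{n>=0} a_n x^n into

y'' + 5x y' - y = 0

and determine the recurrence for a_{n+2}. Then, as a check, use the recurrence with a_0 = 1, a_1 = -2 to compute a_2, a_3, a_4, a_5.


Substitute y = sum_n a_n x^n.
y''(x) has coefficient (n+2)(n+1) a_{n+2} at x^n;
5 x y'(x) has coefficient 5 n a_n at x^n (shift);
-y(x) has coefficient -1 a_n at x^n.
Matching x^n: (n+2)(n+1) a_{n+2} + (5n - 1) a_n = 0.
Thus a_{n+2} = (-5n + 1) / ((n+1)(n+2)) * a_n.

Check with a_0 = 1, a_1 = -2 (apply the recurrence for n = 0, 1, 2, 3): a_0 = 1, a_1 = -2, a_2 = 1/2, a_3 = 4/3, a_4 = -3/8, a_5 = -14/15.

a_(n+2) = (-5n + 1) / ((n+1)(n+2)) * a_n; check: a_0 = 1, a_1 = -2, a_2 = 1/2, a_3 = 4/3, a_4 = -3/8, a_5 = -14/15


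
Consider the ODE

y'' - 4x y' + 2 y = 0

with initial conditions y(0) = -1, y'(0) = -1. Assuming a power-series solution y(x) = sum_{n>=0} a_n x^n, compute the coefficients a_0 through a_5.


Ansatz: y(x) = sum_{n>=0} a_n x^n, so y'(x) = sum_{n>=1} n a_n x^(n-1) and y''(x) = sum_{n>=2} n(n-1) a_n x^(n-2).
Substitute into P(x) y'' + Q(x) y' + R(x) y = 0 with P(x) = 1, Q(x) = -4x, R(x) = 2, and match powers of x.
Initial conditions: a_0 = -1, a_1 = -1.
Setting the coefficient of each power of x to zero and solving order by order (substituting the coefficients already found):
  x^0: 2 a_2 + 2 a_0 = 0  ->  2 a_2 = -2 a_0 = 2  ->  a_2 = 1
  x^1: 6 a_3 - 2 a_1 = 0  ->  6 a_3 = 2 a_1 = -2  ->  a_3 = -1/3
  x^2: 12 a_4 - 6 a_2 = 0  ->  12 a_4 = 6 a_2 = 6  ->  a_4 = 1/2
  x^3: 20 a_5 - 10 a_3 = 0  ->  20 a_5 = 10 a_3 = -10/3  ->  a_5 = -1/6
Truncated series: y(x) = -1 - x + x^2 - (1/3) x^3 + (1/2) x^4 - (1/6) x^5 + O(x^6).

a_0 = -1; a_1 = -1; a_2 = 1; a_3 = -1/3; a_4 = 1/2; a_5 = -1/6


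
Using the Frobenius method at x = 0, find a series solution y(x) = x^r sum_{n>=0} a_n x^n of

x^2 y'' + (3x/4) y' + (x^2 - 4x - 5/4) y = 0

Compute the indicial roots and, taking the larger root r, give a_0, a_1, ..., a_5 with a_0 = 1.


Write in Frobenius form y'' + (p(x)/x) y' + (q(x)/x^2) y = 0:
  p(x) = 3/4,  q(x) = x^2 - 4x - 5/4.
Indicial equation: r(r-1) + (3/4) r + (-5/4) = 0 -> roots r_1 = 5/4, r_2 = -1.
Take r = r_1 = 5/4. Let y(x) = x^r sum_{n>=0} a_n x^n with a_0 = 1.
Substitute y = x^r sum a_n x^n and match x^{r+n}. The recurrence is
  D(n) a_n - 4 a_{n-1} + 1 a_{n-2} = 0,  where D(n) = (r+n)(r+n-1) + (3/4)(r+n) + (-5/4).
  a_n = [4 a_{n-1} - 1 a_{n-2}] / D(n).
Since the indicial polynomial factors as (r - r_1)(r - r_2), D(n) = (r_1 + n - r_1)(r_1 + n - r_2) = n(n + 9/4).
Evaluating step by step (a_0 = 1):
  n = 1: D(1) = 1(1 + 9/4) = 13/4; numerator = 4(1) = 4; a_1 = (4)/(13/4) = 16/13
  n = 2: D(2) = 2(2 + 9/4) = 17/2; numerator = 4(16/13) - 1(1) = 51/13; a_2 = (51/13)/(17/2) = 6/13
  n = 3: D(3) = 3(3 + 9/4) = 63/4; numerator = 4(6/13) - 1(16/13) = 8/13; a_3 = (8/13)/(63/4) = 32/819
  n = 4: D(4) = 4(4 + 9/4) = 25; numerator = 4(32/819) - 1(6/13) = -250/819; a_4 = (-250/819)/(25) = -10/819
  n = 5: D(5) = 5(5 + 9/4) = 145/4; numerator = 4(-10/819) - 1(32/819) = -8/91; a_5 = (-8/91)/(145/4) = -32/13195

r = 5/4; a_0 = 1; a_1 = 16/13; a_2 = 6/13; a_3 = 32/819; a_4 = -10/819; a_5 = -32/13195


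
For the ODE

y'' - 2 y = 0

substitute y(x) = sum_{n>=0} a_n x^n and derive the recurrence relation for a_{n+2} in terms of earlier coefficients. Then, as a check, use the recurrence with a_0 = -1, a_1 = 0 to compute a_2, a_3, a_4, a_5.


Substitute y = sum_n a_n x^n into y'' + (const) y = 0.
y''(x) = sum_{n>=0} (n+2)(n+1) a_{n+2} x^n.
The ODE becomes sum_n [(n+2)(n+1) a_{n+2} - 2 a_n] x^n = 0.
Setting each coefficient to zero gives the recurrence:
  (n+2)(n+1) a_{n+2} - 2 a_n = 0,
  a_{n+2} = 2 / ((n+1)(n+2)) a_n.

Check with a_0 = -1, a_1 = 0 (apply the recurrence for n = 0, 1, 2, 3): a_0 = -1, a_1 = 0, a_2 = -1, a_3 = 0, a_4 = -1/6, a_5 = 0.

a_{n+2} = 2/((n+1)(n+2)) * a_n; check: a_0 = -1, a_1 = 0, a_2 = -1, a_3 = 0, a_4 = -1/6, a_5 = 0


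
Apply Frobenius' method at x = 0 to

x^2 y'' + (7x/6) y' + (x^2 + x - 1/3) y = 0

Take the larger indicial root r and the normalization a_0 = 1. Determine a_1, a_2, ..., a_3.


Write in Frobenius form y'' + (p(x)/x) y' + (q(x)/x^2) y = 0:
  p(x) = 7/6,  q(x) = x^2 + x - 1/3.
Indicial equation: r(r-1) + (7/6) r + (-1/3) = 0 -> roots r_1 = 1/2, r_2 = -2/3.
Take r = r_1 = 1/2. Let y(x) = x^r sum_{n>=0} a_n x^n with a_0 = 1.
Substitute y = x^r sum a_n x^n and match x^{r+n}. The recurrence is
  D(n) a_n + 1 a_{n-1} + 1 a_{n-2} = 0,  where D(n) = (r+n)(r+n-1) + (7/6)(r+n) + (-1/3).
  a_n = [-1 a_{n-1} - 1 a_{n-2}] / D(n).
Since the indicial polynomial factors as (r - r_1)(r - r_2), D(n) = (r_1 + n - r_1)(r_1 + n - r_2) = n(n + 7/6).
Evaluating step by step (a_0 = 1):
  n = 1: D(1) = 1(1 + 7/6) = 13/6; numerator = -1(1) = -1; a_1 = (-1)/(13/6) = -6/13
  n = 2: D(2) = 2(2 + 7/6) = 19/3; numerator = -1(-6/13) - 1(1) = -7/13; a_2 = (-7/13)/(19/3) = -21/247
  n = 3: D(3) = 3(3 + 7/6) = 25/2; numerator = -1(-21/247) - 1(-6/13) = 135/247; a_3 = (135/247)/(25/2) = 54/1235

r = 1/2; a_0 = 1; a_1 = -6/13; a_2 = -21/247; a_3 = 54/1235


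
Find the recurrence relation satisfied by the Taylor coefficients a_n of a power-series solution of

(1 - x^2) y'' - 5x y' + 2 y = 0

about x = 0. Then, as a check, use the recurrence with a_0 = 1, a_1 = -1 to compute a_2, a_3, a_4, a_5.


Substitute y = sum_n a_n x^n.
(1 - 1 x^2) y'' contributes (n+2)(n+1) a_{n+2} - n(n-1) a_n at x^n.
-5 x y'(x) contributes -5 n a_n at x^n.
2 y(x) contributes 2 a_n at x^n.
Matching x^n: (n+2)(n+1) a_{n+2} + (-n(n-1) - 5 n + 2) a_n = 0.
Thus a_{n+2} = (n(n-1) + 5 n - 2) / ((n+1)(n+2)) * a_n.

Check with a_0 = 1, a_1 = -1 (apply the recurrence for n = 0, 1, 2, 3): a_0 = 1, a_1 = -1, a_2 = -1, a_3 = -1/2, a_4 = -5/6, a_5 = -19/40.

a_(n+2) = (n(n-1) + 5 n - 2) / ((n+1)(n+2)) * a_n; check: a_0 = 1, a_1 = -1, a_2 = -1, a_3 = -1/2, a_4 = -5/6, a_5 = -19/40


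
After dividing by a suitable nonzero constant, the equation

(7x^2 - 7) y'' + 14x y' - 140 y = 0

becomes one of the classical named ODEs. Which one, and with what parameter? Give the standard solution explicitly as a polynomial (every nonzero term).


All three coefficients share the factor -7; dividing through by -7 gives  (1 - x^2) y'' - 2x y' + 20 y = 0.
This matches the Legendre equation (1 - x^2) y'' - 2x y' + n(n+1) y = 0 (note the -2x y' term) with n(n+1) = 20, so n = 4; the polynomial solution is P_4(x).
With y = sum_k a_k x^k, matching x^k gives (k+2)(k+1) a_{k+2} = [k(k+1) - n(n+1)] a_k = (k - 4)(k + 5) a_k. The right side vanishes at k = 4, so the series with the parity of 4 terminates at degree 4.
Standard normalization (P_n(1) = 1): leading coefficient (2n)!/(2^n (n!)^2) = 40320/(16*576) = 35/8, so a_4 = 35/8. Work downward with a_k = (k+1)(k+2) a_{k+2} / ((k - 4)(k + 5)):
  a_2 = (3)(4)(35/8) / ((2 - 4)(2 + 5)) = (105/2)/(-14) = -15/4
  a_0 = (1)(2)(-15/4) / ((0 - 4)(0 + 5)) = (-15/2)/(-20) = 3/8
Hence P_4(x) = 35 x^4/8 - 15 x^2/4 + 3/8.

P_4(x); series = 35 x^4/8 - 15 x^2/4 + 3/8


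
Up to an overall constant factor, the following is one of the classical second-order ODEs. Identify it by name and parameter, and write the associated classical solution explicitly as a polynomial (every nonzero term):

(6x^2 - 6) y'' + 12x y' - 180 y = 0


All three coefficients share the factor -6; dividing through by -6 gives  (1 - x^2) y'' - 2x y' + 30 y = 0.
This matches the Legendre equation (1 - x^2) y'' - 2x y' + n(n+1) y = 0 (note the -2x y' term) with n(n+1) = 30, so n = 5; the polynomial solution is P_5(x).
With y = sum_k a_k x^k, matching x^k gives (k+2)(k+1) a_{k+2} = [k(k+1) - n(n+1)] a_k = (k - 5)(k + 6) a_k. The right side vanishes at k = 5, so the series with the parity of 5 terminates at degree 5.
Standard normalization (P_n(1) = 1): leading coefficient (2n)!/(2^n (n!)^2) = 3628800/(32*14400) = 63/8, so a_5 = 63/8. Work downward with a_k = (k+1)(k+2) a_{k+2} / ((k - 5)(k + 6)):
  a_3 = (4)(5)(63/8) / ((3 - 5)(3 + 6)) = (315/2)/(-18) = -35/4
  a_1 = (2)(3)(-35/4) / ((1 - 5)(1 + 6)) = (-105/2)/(-28) = 15/8
Hence P_5(x) = 63 x^5/8 - 35 x^3/4 + 15 x/8.

P_5(x); series = 63 x^5/8 - 35 x^3/4 + 15 x/8


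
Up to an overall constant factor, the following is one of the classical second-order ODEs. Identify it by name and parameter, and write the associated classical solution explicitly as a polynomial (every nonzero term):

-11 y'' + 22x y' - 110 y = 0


All three coefficients share the factor -11; dividing through by -11 gives  y'' - 2x y' + 10 y = 0.
This matches the Hermite equation y'' - 2x y' + 2n y = 0 with 2n = 10, so n = 5; the polynomial solution is H_5(x).
With y = sum_k a_k x^k, matching x^k gives (k+2)(k+1) a_{k+2} = 2(k - n) a_k = 2(k - 5) a_k. The right side vanishes at k = 5, so the series with the parity of 5 terminates at degree 5.
Standard normalization: leading coefficient of H_n is 2^n, so a_5 = 2^5 = 32. Work downward with a_k = (k+1)(k+2) a_{k+2} / (2(k - n)):
  a_3 = (4)(5)(32) / (2(3 - 5)) = 640/(-4) = -160
  a_1 = (2)(3)(-160) / (2(1 - 5)) = -960/(-8) = 120
Hence H_5(x) = 32 x^5 - 160 x^3 + 120 x.

H_5(x); series = 32 x^5 - 160 x^3 + 120 x


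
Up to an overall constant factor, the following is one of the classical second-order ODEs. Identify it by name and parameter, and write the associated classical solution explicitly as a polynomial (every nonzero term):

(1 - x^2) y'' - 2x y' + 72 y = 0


The equation is already in a standard form:  (1 - x^2) y'' - 2x y' + 72 y = 0.
This matches the Legendre equation (1 - x^2) y'' - 2x y' + n(n+1) y = 0 (note the -2x y' term) with n(n+1) = 72, so n = 8; the polynomial solution is P_8(x).
With y = sum_k a_k x^k, matching x^k gives (k+2)(k+1) a_{k+2} = [k(k+1) - n(n+1)] a_k = (k - 8)(k + 9) a_k. The right side vanishes at k = 8, so the series with the parity of 8 terminates at degree 8.
Standard normalization (P_n(1) = 1): leading coefficient (2n)!/(2^n (n!)^2) = 20922789888000/(256*1625702400) = 6435/128, so a_8 = 6435/128. Work downward with a_k = (k+1)(k+2) a_{k+2} / ((k - 8)(k + 9)):
  a_6 = (7)(8)(6435/128) / ((6 - 8)(6 + 9)) = (45045/16)/(-30) = -3003/32
  a_4 = (5)(6)(-3003/32) / ((4 - 8)(4 + 9)) = (-45045/16)/(-52) = 3465/64
  a_2 = (3)(4)(3465/64) / ((2 - 8)(2 + 9)) = (10395/16)/(-66) = -315/32
  a_0 = (1)(2)(-315/32) / ((0 - 8)(0 + 9)) = (-315/16)/(-72) = 35/128
Hence P_8(x) = 6435 x^8/128 - 3003 x^6/32 + 3465 x^4/64 - 315 x^2/32 + 35/128.

P_8(x); series = 6435 x^8/128 - 3003 x^6/32 + 3465 x^4/64 - 315 x^2/32 + 35/128


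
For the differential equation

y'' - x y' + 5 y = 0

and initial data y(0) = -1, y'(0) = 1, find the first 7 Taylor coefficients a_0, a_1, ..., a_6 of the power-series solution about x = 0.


Ansatz: y(x) = sum_{n>=0} a_n x^n, so y'(x) = sum_{n>=1} n a_n x^(n-1) and y''(x) = sum_{n>=2} n(n-1) a_n x^(n-2).
Substitute into P(x) y'' + Q(x) y' + R(x) y = 0 with P(x) = 1, Q(x) = -x, R(x) = 5, and match powers of x.
Initial conditions: a_0 = -1, a_1 = 1.
Setting the coefficient of each power of x to zero and solving order by order (substituting the coefficients already found):
  x^0: 2 a_2 + 5 a_0 = 0  ->  2 a_2 = -5 a_0 = 5  ->  a_2 = 5/2
  x^1: 6 a_3 + 4 a_1 = 0  ->  6 a_3 = -4 a_1 = -4  ->  a_3 = -2/3
  x^2: 12 a_4 + 3 a_2 = 0  ->  12 a_4 = -3 a_2 = -15/2  ->  a_4 = -5/8
  x^3: 20 a_5 + 2 a_3 = 0  ->  20 a_5 = -2 a_3 = 4/3  ->  a_5 = 1/15
  x^4: 30 a_6 + a_4 = 0  ->  30 a_6 = -a_4 = 5/8  ->  a_6 = 1/48
Truncated series: y(x) = -1 + x + (5/2) x^2 - (2/3) x^3 - (5/8) x^4 + (1/15) x^5 + (1/48) x^6 + O(x^7).

a_0 = -1; a_1 = 1; a_2 = 5/2; a_3 = -2/3; a_4 = -5/8; a_5 = 1/15; a_6 = 1/48


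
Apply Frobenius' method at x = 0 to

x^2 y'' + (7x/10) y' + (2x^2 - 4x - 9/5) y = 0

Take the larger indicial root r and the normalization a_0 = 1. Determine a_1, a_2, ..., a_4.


Write in Frobenius form y'' + (p(x)/x) y' + (q(x)/x^2) y = 0:
  p(x) = 7/10,  q(x) = 2x^2 - 4x - 9/5.
Indicial equation: r(r-1) + (7/10) r + (-9/5) = 0 -> roots r_1 = 3/2, r_2 = -6/5.
Take r = r_1 = 3/2. Let y(x) = x^r sum_{n>=0} a_n x^n with a_0 = 1.
Substitute y = x^r sum a_n x^n and match x^{r+n}. The recurrence is
  D(n) a_n - 4 a_{n-1} + 2 a_{n-2} = 0,  where D(n) = (r+n)(r+n-1) + (7/10)(r+n) + (-9/5).
  a_n = [4 a_{n-1} - 2 a_{n-2}] / D(n).
Since the indicial polynomial factors as (r - r_1)(r - r_2), D(n) = (r_1 + n - r_1)(r_1 + n - r_2) = n(n + 27/10).
Evaluating step by step (a_0 = 1):
  n = 1: D(1) = 1(1 + 27/10) = 37/10; numerator = 4(1) = 4; a_1 = (4)/(37/10) = 40/37
  n = 2: D(2) = 2(2 + 27/10) = 47/5; numerator = 4(40/37) - 2(1) = 86/37; a_2 = (86/37)/(47/5) = 430/1739
  n = 3: D(3) = 3(3 + 27/10) = 171/10; numerator = 4(430/1739) - 2(40/37) = -2040/1739; a_3 = (-2040/1739)/(171/10) = -6800/99123
  n = 4: D(4) = 4(4 + 27/10) = 134/5; numerator = 4(-6800/99123) - 2(430/1739) = -2060/2679; a_4 = (-2060/2679)/(134/5) = -5150/179493

r = 3/2; a_0 = 1; a_1 = 40/37; a_2 = 430/1739; a_3 = -6800/99123; a_4 = -5150/179493


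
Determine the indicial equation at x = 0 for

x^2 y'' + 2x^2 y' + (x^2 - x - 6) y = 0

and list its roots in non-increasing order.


Divide by x^2 to reach normal form y'' + P_1(x) y' + P_2(x) y = 0 with P_1(x) = 2 and P_2(x) = 1 - 1/x - 6/x^2.
x = 0 is a singular point because the y-coefficient 1 - 1/x - 6/x^2 has a pole at x = 0.
It is a regular singular point because x P_1(x) = p(x) = 2x and x^2 P_2(x) = q(x) = x^2 - x - 6 are polynomials, hence analytic at x = 0.
p(0) = 0,  q(0) = -6.
Indicial equation: r(r-1) + p(0) r + q(0) = 0, i.e. r^2 + (p(0) - 1) r + q(0) = 0, i.e. r^2 - 1 r - 6 = 0.
Discriminant: (-1)^2 - 4(-6) = 25, so r = (1 ± 5)/2.
Solving: r_1 = 3, r_2 = -2.

indicial: r^2 - 1 r - 6 = 0; roots r_1 = 3, r_2 = -2


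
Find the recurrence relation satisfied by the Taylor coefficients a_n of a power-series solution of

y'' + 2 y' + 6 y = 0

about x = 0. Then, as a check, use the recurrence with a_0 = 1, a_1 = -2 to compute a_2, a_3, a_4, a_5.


Substitute y = sum_n a_n x^n.
y''(x) has coefficient (n+2)(n+1) a_{n+2} at x^n;
2 y'(x) has coefficient 2 (n+1) a_{n+1} at x^n;
6 y(x) has coefficient 6 a_n at x^n.
Matching x^n: (n+2)(n+1) a_{n+2} + 2 (n+1) a_{n+1} + 6 a_n = 0.
Thus a_{n+2} = [-2 (n+1) a_{n+1} - 6 a_n] / ((n+1)(n+2)).

Check with a_0 = 1, a_1 = -2 (apply the recurrence for n = 0, 1, 2, 3): a_0 = 1, a_1 = -2, a_2 = -1, a_3 = 8/3, a_4 = -5/6, a_5 = -7/15.

a_(n+2) = [-2 (n+1) a_(n+1) - 6 a_n] / ((n+1)(n+2)); check: a_0 = 1, a_1 = -2, a_2 = -1, a_3 = 8/3, a_4 = -5/6, a_5 = -7/15


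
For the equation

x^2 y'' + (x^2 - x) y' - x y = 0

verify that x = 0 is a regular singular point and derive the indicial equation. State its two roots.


Divide by x^2 to reach normal form y'' + P_1(x) y' + P_2(x) y = 0 with P_1(x) = 1 - 1/x and P_2(x) = -1/x.
x = 0 is a singular point because the y'-coefficient 1 - 1/x has a pole at x = 0 and the y-coefficient -1/x has a pole at x = 0.
It is a regular singular point because x P_1(x) = p(x) = x - 1 and x^2 P_2(x) = q(x) = -x are polynomials, hence analytic at x = 0.
p(0) = -1,  q(0) = 0.
Indicial equation: r(r-1) + p(0) r + q(0) = 0, i.e. r^2 + (p(0) - 1) r + q(0) = 0, i.e. r^2 - 2 r = 0.
Discriminant: (-2)^2 - 4(0) = 4, so r = (2 ± 2)/2.
Solving: r_1 = 2, r_2 = 0.

indicial: r^2 - 2 r = 0; roots r_1 = 2, r_2 = 0


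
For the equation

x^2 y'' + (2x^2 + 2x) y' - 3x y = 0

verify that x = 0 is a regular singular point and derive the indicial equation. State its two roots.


Divide by x^2 to reach normal form y'' + P_1(x) y' + P_2(x) y = 0 with P_1(x) = 2 + 2/x and P_2(x) = -3/x.
x = 0 is a singular point because the y'-coefficient 2 + 2/x has a pole at x = 0 and the y-coefficient -3/x has a pole at x = 0.
It is a regular singular point because x P_1(x) = p(x) = 2x + 2 and x^2 P_2(x) = q(x) = -3x are polynomials, hence analytic at x = 0.
p(0) = 2,  q(0) = 0.
Indicial equation: r(r-1) + p(0) r + q(0) = 0, i.e. r^2 + (p(0) - 1) r + q(0) = 0, i.e. r^2 + 1 r = 0.
Discriminant: (1)^2 - 4(0) = 1, so r = (-1 ± 1)/2.
Solving: r_1 = 0, r_2 = -1.

indicial: r^2 + 1 r = 0; roots r_1 = 0, r_2 = -1


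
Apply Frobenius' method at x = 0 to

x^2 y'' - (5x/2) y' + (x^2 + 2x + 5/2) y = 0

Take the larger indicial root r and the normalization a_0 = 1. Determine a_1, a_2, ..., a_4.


Write in Frobenius form y'' + (p(x)/x) y' + (q(x)/x^2) y = 0:
  p(x) = -5/2,  q(x) = x^2 + 2x + 5/2.
Indicial equation: r(r-1) + (-5/2) r + (5/2) = 0 -> roots r_1 = 5/2, r_2 = 1.
Take r = r_1 = 5/2. Let y(x) = x^r sum_{n>=0} a_n x^n with a_0 = 1.
Substitute y = x^r sum a_n x^n and match x^{r+n}. The recurrence is
  D(n) a_n + 2 a_{n-1} + 1 a_{n-2} = 0,  where D(n) = (r+n)(r+n-1) + (-5/2)(r+n) + (5/2).
  a_n = [-2 a_{n-1} - 1 a_{n-2}] / D(n).
Since the indicial polynomial factors as (r - r_1)(r - r_2), D(n) = (r_1 + n - r_1)(r_1 + n - r_2) = n(n + 3/2).
Evaluating step by step (a_0 = 1):
  n = 1: D(1) = 1(1 + 3/2) = 5/2; numerator = -2(1) = -2; a_1 = (-2)/(5/2) = -4/5
  n = 2: D(2) = 2(2 + 3/2) = 7; numerator = -2(-4/5) - 1(1) = 3/5; a_2 = (3/5)/(7) = 3/35
  n = 3: D(3) = 3(3 + 3/2) = 27/2; numerator = -2(3/35) - 1(-4/5) = 22/35; a_3 = (22/35)/(27/2) = 44/945
  n = 4: D(4) = 4(4 + 3/2) = 22; numerator = -2(44/945) - 1(3/35) = -169/945; a_4 = (-169/945)/(22) = -169/20790

r = 5/2; a_0 = 1; a_1 = -4/5; a_2 = 3/35; a_3 = 44/945; a_4 = -169/20790
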